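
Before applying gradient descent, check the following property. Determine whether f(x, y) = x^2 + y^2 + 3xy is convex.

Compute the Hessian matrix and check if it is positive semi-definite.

f(x,y) = x^2 + y^2 + 3xy
Hessian H = [[2, 3], [3, 2]]
trace(H) = 4, det(H) = -5
Eigenvalues: (4 +/- sqrt(36)) / 2 = 5, -1
Since not both eigenvalues positive, f is neither convex nor concave.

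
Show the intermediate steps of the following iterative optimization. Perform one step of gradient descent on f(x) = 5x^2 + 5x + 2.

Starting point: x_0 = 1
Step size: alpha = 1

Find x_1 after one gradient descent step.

f(x) = 5x^2 + 5x + 2
f'(x) = 10x + 5
f'(1) = 10*1 + (5) = 15
x_1 = x_0 - alpha * f'(x_0) = 1 - 1 * 15 = -14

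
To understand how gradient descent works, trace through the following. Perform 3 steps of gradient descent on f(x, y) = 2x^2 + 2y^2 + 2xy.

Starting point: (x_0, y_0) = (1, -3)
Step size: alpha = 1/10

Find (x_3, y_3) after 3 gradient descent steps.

f(x,y) = 2x^2 + 2y^2 + 2xy
grad_x = 4x + 2y, grad_y = 4y + 2x
Step 1: grad = (-2, -10), (6/5, -2)
Step 2: grad = (4/5, -28/5), (28/25, -36/25)
Step 3: grad = (8/5, -88/25), (24/25, -136/125)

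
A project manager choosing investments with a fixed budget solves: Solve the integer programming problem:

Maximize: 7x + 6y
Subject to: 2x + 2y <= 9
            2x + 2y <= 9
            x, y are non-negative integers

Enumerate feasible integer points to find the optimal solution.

Constraint 1: 2x + 2y <= 9
Constraint 2: 2x + 2y <= 9
Feasible x range (need y >= 0): 0 <= x <= min(9/2, 9/2) => x in {0, ..., 4}.
Enumerate feasible integer points row by row (the coefficient of y is 6 > 0, so for each x the largest feasible y gives the best value):
  x = 0: y <= min((9 - 2*0)/2, (9 - 2*0)/2) => y in {0, ..., 4}; best 7*0 + 6*4 = 24
  x = 1: y <= min((9 - 2*1)/2, (9 - 2*1)/2) => y in {0, ..., 3}; best 7*1 + 6*3 = 25
  x = 2: y <= min((9 - 2*2)/2, (9 - 2*2)/2) => y in {0, ..., 2}; best 7*2 + 6*2 = 26
  x = 3: y <= min((9 - 2*3)/2, (9 - 2*3)/2) => y in {0, ..., 1}; best 7*3 + 6*1 = 27
  x = 4: y <= min((9 - 2*4)/2, (9 - 2*4)/2) => y in {0}; best 7*4 + 6*0 = 28
The maximum 7x + 6y = 28 is achieved at x = 4, y = 0.
Check: 2*4 + 2*0 = 8 <= 9 and 2*4 + 2*0 = 8 <= 9.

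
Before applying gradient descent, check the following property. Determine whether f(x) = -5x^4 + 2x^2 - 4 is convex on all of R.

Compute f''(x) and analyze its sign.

f(x) = -5x^4 + 2x^2 - 4
f'(x) = -20x^3 + 4x
f''(x) = -60x^2 + 4
f''(x) = -60x^2 + 4 -> -inf as |x| -> inf
Therefore, f is not globally convex on R.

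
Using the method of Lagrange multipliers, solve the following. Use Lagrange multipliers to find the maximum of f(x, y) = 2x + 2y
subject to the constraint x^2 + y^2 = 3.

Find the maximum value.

Set up Lagrange conditions: grad f = lambda * grad g
  2 = 2*lambda*x
  2 = 2*lambda*y
From these: x/y = 2/2, so x = 2t, y = 2t for some t.
Substitute into constraint: (2t)^2 + (2t)^2 = 3
  t^2 * 8 = 3
  t = sqrt(3/8)
Maximum = 2*x + 2*y = (2^2 + 2^2)*t = 8 * sqrt(3/8) = sqrt(24)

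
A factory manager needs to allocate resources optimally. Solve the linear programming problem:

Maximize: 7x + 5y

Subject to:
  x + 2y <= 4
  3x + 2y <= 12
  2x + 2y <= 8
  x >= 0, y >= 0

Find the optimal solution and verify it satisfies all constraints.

Feasible vertices: (0, 0), (0, 2), (4, 0)
Objective 7x + 5y at each vertex:
  (0, 0): 0
  (0, 2): 10
  (4, 0): 28
Maximum is 28 at (4, 0).
Verify constraints at (x, y) = (4, 0):
  1*4 + 2*0 = 4 <= 4 (active)
  3*4 + 2*0 = 12 <= 12 (active)
  2*4 + 2*0 = 8 <= 8 (active)
  x = 4 >= 0, y = 0 >= 0. All constraints satisfied.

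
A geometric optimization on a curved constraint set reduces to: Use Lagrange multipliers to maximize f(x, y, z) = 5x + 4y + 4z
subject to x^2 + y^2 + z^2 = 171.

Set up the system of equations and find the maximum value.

Lagrange conditions: 5 = 2*lambda*x, 4 = 2*lambda*y, 4 = 2*lambda*z
So x:5 = y:4 = z:4, i.e. x = 5t, y = 4t, z = 4t
Constraint: t^2*(5^2 + 4^2 + 4^2) = 171
  t^2 * 57 = 171  =>  t = sqrt(3)
Maximum = 5*5t + 4*4t + 4*4t = 57*sqrt(3) = sqrt(9747)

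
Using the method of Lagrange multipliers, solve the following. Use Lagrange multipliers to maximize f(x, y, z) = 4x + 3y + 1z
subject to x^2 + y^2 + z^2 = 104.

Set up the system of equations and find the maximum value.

Lagrange conditions: 4 = 2*lambda*x, 3 = 2*lambda*y, 1 = 2*lambda*z
So x:4 = y:3 = z:1, i.e. x = 4t, y = 3t, z = 1t
Constraint: t^2*(4^2 + 3^2 + 1^2) = 104
  t^2 * 26 = 104  =>  t = sqrt(4)
Maximum = 4*4t + 3*3t + 1*1t = 26*sqrt(4) = 52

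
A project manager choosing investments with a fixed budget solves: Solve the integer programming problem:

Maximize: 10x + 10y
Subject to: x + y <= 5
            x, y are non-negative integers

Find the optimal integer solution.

Objective: 10x + 10y, constraint: x + y <= 5
Coefficient of x is 10 >= coefficient of y is 10, so allocate the entire budget to x.
Optimal: x = 5, y = 0, value = 50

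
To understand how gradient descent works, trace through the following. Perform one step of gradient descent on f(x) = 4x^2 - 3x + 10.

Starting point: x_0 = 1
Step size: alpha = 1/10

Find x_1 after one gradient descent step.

f(x) = 4x^2 - 3x + 10
f'(x) = 8x - 3
f'(1) = 8*1 + (-3) = 5
x_1 = x_0 - alpha * f'(x_0) = 1 - 1/10 * 5 = 1/2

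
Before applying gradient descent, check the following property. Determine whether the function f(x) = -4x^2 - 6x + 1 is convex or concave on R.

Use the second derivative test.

f(x) = -4x^2 - 6x + 1
f'(x) = -8x - 6
f''(x) = -8
Since f''(x) = -8 < 0 for all x, f is concave on R.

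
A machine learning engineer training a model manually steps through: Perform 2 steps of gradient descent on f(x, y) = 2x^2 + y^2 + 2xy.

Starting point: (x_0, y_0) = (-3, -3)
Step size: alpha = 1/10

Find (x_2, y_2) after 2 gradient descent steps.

f(x,y) = 2x^2 + y^2 + 2xy
grad_x = 4x + 2y, grad_y = 2y + 2x
Step 1: grad = (-18, -12), (-6/5, -9/5)
Step 2: grad = (-42/5, -6), (-9/25, -6/5)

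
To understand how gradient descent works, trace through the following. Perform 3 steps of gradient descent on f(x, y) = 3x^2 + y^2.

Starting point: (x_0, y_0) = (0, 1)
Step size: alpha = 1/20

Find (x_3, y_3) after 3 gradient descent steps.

f(x,y) = 3x^2 + y^2
grad_x = 6x + 0y, grad_y = 2y + 0x
Step 1: grad = (0, 2), (0, 9/10)
Step 2: grad = (0, 9/5), (0, 81/100)
Step 3: grad = (0, 81/50), (0, 729/1000)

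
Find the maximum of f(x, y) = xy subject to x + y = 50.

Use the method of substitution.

Substitute y = 50 - x into f(x,y) = xy:
g(x) = x(50 - x) = 50x - x^2
g'(x) = 50 - 2x = 0  =>  x = 25
y = 50 - 25 = 25
Maximum value = 25 * 25 = 625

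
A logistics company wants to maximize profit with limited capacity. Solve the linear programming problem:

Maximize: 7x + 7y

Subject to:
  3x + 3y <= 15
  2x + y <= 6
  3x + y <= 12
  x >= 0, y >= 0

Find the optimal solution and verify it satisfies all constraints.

Feasible vertices: (0, 0), (0, 5), (1, 4), (3, 0)
Objective 7x + 7y at each vertex:
  (0, 0): 0
  (0, 5): 35
  (1, 4): 35
  (3, 0): 21
Maximum is 35 at (0, 5).
Verify constraints at (x, y) = (0, 5):
  3*0 + 3*5 = 15 <= 15 (active)
  2*0 + 1*5 = 5 <= 6
  3*0 + 1*5 = 5 <= 12
  x = 0 >= 0, y = 5 >= 0. All constraints satisfied.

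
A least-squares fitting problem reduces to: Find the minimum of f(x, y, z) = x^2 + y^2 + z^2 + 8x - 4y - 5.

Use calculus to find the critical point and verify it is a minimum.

f(x,y,z) = x^2 + y^2 + z^2 + 8x - 4y - 5
df/dx = 2x + (8) = 0 => x = -4
df/dy = 2y + (-4) = 0 => y = 2
df/dz = 2z + (0) = 0 => z = 0
f(-4,2,0) = 1*(-4)^2 + 1*(2)^2 + 1*(0)^2 + 8*(-4) + -4*(2) + -5 = -25
Hessian is diagonal with entries 2, 2, 2 > 0, confirmed minimum.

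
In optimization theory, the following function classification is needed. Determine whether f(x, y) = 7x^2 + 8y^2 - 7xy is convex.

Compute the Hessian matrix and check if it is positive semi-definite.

f(x,y) = 7x^2 + 8y^2 - 7xy
Hessian H = [[14, -7], [-7, 16]]
trace(H) = 30, det(H) = 175
Eigenvalues: (30 +/- sqrt(200)) / 2 = 22.07, 7.929
Since both eigenvalues > 0, f is convex.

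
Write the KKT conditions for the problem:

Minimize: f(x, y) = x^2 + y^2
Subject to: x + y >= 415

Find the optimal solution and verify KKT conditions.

KKT conditions for min x^2 + y^2 s.t. x + y >= 415:
Stationarity: 2x = mu, 2y = mu
So x = y = mu/2.
Complementary slackness: mu*(x + y - 415) = 0
Primal feasibility: x + y >= 415; dual feasibility: mu >= 0
If mu = 0 then x = y = 0, but 0 + 0 < 415 is infeasible, so the constraint is active.
Constraint active: x + y = 2*(mu/2) = 415 => mu = 415
x = y = 415/2, f = 172225/2
Verify: stationarity 2*(415/2) = 415 = mu; primal 415/2 + 415/2 = 415 >= 415; dual mu = 415 >= 0; complementary slackness 415*(415 - 415) = 0. All KKT conditions hold.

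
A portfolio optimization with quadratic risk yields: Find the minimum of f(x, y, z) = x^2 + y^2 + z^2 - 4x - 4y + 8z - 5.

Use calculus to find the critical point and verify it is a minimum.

f(x,y,z) = x^2 + y^2 + z^2 - 4x - 4y + 8z - 5
df/dx = 2x + (-4) = 0 => x = 2
df/dy = 2y + (-4) = 0 => y = 2
df/dz = 2z + (8) = 0 => z = -4
f(2,2,-4) = 1*(2)^2 + 1*(2)^2 + 1*(-4)^2 + -4*(2) + -4*(2) + 8*(-4) + -5 = -29
Hessian is diagonal with entries 2, 2, 2 > 0, confirmed minimum.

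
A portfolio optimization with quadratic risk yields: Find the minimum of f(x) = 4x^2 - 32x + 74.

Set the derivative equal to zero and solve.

f(x) = 4x^2 - 32x + 74
f'(x) = 8x + (-32) = 0
x = 32/8 = 4
f(4) = 10
Since f''(x) = 8 > 0, this is a minimum.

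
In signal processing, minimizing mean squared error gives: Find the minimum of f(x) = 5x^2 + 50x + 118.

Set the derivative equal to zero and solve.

f(x) = 5x^2 + 50x + 118
f'(x) = 10x + (50) = 0
x = -50/10 = -5
f(-5) = -7
Since f''(x) = 10 > 0, this is a minimum.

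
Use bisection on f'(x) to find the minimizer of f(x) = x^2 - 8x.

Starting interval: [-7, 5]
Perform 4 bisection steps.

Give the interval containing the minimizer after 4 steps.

Finding critical point of f(x) = x^2 - 8x using bisection on f'(x) = 2x + -8.
f'(x) = 0 when x = 4.
Starting interval: [-7, 5]
Step 1: mid = -1, f'(mid) = -10, new interval = [-1, 5]
Step 2: mid = 2, f'(mid) = -4, new interval = [2, 5]
Step 3: mid = 7/2, f'(mid) = -1, new interval = [7/2, 5]
Step 4: mid = 17/4, f'(mid) = 1/2, new interval = [7/2, 17/4]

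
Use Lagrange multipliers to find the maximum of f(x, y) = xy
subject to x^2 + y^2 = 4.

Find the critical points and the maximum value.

Lagrange conditions: y = 2*lambda*x and x = 2*lambda*y
If x = 0 then y = 0, violating the constraint, so x, y != 0.
Dividing: y/x = x/y => x^2 = y^2 => y = x or y = -x
Constraint: 2x^2 = 4 => x^2 = 2 => x = +/-sqrt(2)
Critical points: (sqrt(2), sqrt(2)), (-sqrt(2), -sqrt(2)), (sqrt(2), -sqrt(2)), (-sqrt(2), sqrt(2))
  y = x:  xy = x^2 = 2  at (sqrt(2), sqrt(2)) and (-sqrt(2), -sqrt(2))
  y = -x: xy = -x^2 = -2 at (sqrt(2), -sqrt(2)) and (-sqrt(2), sqrt(2))
Maximum xy = 2 at (sqrt(2), sqrt(2)) and (-sqrt(2), -sqrt(2))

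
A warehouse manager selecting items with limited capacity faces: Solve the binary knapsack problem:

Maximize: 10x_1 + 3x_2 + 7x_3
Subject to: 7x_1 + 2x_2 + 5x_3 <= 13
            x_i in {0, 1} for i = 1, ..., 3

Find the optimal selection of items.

Items: item 1 (v=10, w=7), item 2 (v=3, w=2), item 3 (v=7, w=5)
Capacity: 13
Checking all 8 subsets (w = total weight, v = total value):
  {}: w = 0, v = 0
  {1}: w = 7, v = 10
  {2}: w = 2, v = 3
  {3}: w = 5, v = 7
  {1, 2}: w = 9, v = 13
  {1, 3}: w = 12, v = 17
  {2, 3}: w = 7, v = 10
  {1, 2, 3}: w = 14 > 13, infeasible
Best feasible subset: items [1, 3]
Total weight: 12 <= 13, total value: 17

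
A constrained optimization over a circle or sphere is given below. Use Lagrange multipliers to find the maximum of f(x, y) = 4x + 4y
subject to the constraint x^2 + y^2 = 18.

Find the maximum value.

Set up Lagrange conditions: grad f = lambda * grad g
  4 = 2*lambda*x
  4 = 2*lambda*y
From these: x/y = 4/4, so x = 4t, y = 4t for some t.
Substitute into constraint: (4t)^2 + (4t)^2 = 18
  t^2 * 32 = 18
  t = sqrt(18/32)
Maximum = 4*x + 4*y = (4^2 + 4^2)*t = 32 * sqrt(18/32) = 24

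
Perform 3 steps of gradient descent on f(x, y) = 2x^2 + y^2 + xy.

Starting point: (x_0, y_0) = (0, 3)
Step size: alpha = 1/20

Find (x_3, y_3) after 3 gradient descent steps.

f(x,y) = 2x^2 + y^2 + xy
grad_x = 4x + 1y, grad_y = 2y + 1x
Step 1: grad = (3, 6), (-3/20, 27/10)
Step 2: grad = (21/10, 21/4), (-51/200, 39/16)
Step 3: grad = (567/400, 231/50), (-2607/8000, 4413/2000)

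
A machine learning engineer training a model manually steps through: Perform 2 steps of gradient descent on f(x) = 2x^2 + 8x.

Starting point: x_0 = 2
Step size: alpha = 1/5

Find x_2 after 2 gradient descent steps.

f(x) = 2x^2 + 8x, f'(x) = 4x + (8)
Step 1: f'(2) = 16, x_1 = 2 - 1/5 * 16 = -6/5
Step 2: f'(-6/5) = 16/5, x_2 = -6/5 - 1/5 * 16/5 = -46/25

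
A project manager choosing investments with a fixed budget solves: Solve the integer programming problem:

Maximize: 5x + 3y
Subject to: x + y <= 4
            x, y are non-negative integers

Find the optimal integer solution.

Objective: 5x + 3y, constraint: x + y <= 4
Coefficient of x is 5 >= coefficient of y is 3, so allocate the entire budget to x.
Optimal: x = 4, y = 0, value = 20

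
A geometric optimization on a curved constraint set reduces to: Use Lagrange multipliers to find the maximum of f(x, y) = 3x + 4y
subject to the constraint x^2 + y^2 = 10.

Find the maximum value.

Set up Lagrange conditions: grad f = lambda * grad g
  3 = 2*lambda*x
  4 = 2*lambda*y
From these: x/y = 3/4, so x = 3t, y = 4t for some t.
Substitute into constraint: (3t)^2 + (4t)^2 = 10
  t^2 * 25 = 10
  t = sqrt(10/25)
Maximum = 3*x + 4*y = (3^2 + 4^2)*t = 25 * sqrt(10/25) = sqrt(250)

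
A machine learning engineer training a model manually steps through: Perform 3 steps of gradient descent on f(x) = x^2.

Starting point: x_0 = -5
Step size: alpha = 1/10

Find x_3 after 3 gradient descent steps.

f(x) = x^2, f'(x) = 2x + (0)
Step 1: f'(-5) = -10, x_1 = -5 - 1/10 * -10 = -4
Step 2: f'(-4) = -8, x_2 = -4 - 1/10 * -8 = -16/5
Step 3: f'(-16/5) = -32/5, x_3 = -16/5 - 1/10 * -32/5 = -64/25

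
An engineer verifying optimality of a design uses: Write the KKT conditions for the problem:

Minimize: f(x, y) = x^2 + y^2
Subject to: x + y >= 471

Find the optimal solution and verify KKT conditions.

KKT conditions for min x^2 + y^2 s.t. x + y >= 471:
Stationarity: 2x = mu, 2y = mu
So x = y = mu/2.
Complementary slackness: mu*(x + y - 471) = 0
Primal feasibility: x + y >= 471; dual feasibility: mu >= 0
If mu = 0 then x = y = 0, but 0 + 0 < 471 is infeasible, so the constraint is active.
Constraint active: x + y = 2*(mu/2) = 471 => mu = 471
x = y = 471/2, f = 221841/2
Verify: stationarity 2*(471/2) = 471 = mu; primal 471/2 + 471/2 = 471 >= 471; dual mu = 471 >= 0; complementary slackness 471*(471 - 471) = 0. All KKT conditions hold.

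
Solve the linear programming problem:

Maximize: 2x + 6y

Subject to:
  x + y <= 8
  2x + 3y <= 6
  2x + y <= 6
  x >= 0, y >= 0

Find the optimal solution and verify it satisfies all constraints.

Feasible vertices: (0, 0), (0, 2), (3, 0)
Objective 2x + 6y at each vertex:
  (0, 0): 0
  (0, 2): 12
  (3, 0): 6
Maximum is 12 at (0, 2).
Verify constraints at (x, y) = (0, 2):
  1*0 + 1*2 = 2 <= 8
  2*0 + 3*2 = 6 <= 6 (active)
  2*0 + 1*2 = 2 <= 6
  x = 0 >= 0, y = 2 >= 0. All constraints satisfied.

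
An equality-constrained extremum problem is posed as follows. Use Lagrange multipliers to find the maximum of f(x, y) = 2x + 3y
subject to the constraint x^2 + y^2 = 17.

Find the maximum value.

Set up Lagrange conditions: grad f = lambda * grad g
  2 = 2*lambda*x
  3 = 2*lambda*y
From these: x/y = 2/3, so x = 2t, y = 3t for some t.
Substitute into constraint: (2t)^2 + (3t)^2 = 17
  t^2 * 13 = 17
  t = sqrt(17/13)
Maximum = 2*x + 3*y = (2^2 + 3^2)*t = 13 * sqrt(17/13) = sqrt(221)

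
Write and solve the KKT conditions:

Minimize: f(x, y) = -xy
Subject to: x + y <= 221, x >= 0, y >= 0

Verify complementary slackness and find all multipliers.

Problem: min -xy s.t. x + y <= 221 (multiplier lambda), x >= 0 (mu_x), y >= 0 (mu_y)
KKT stationarity: -y + lambda - mu_x = 0, -x + lambda - mu_y = 0, with lambda, mu_x, mu_y >= 0
Complementary slackness: lambda*(x + y - 221) = 0, mu_x*x = 0, mu_y*y = 0
If lambda = 0: y = -mu_x <= 0 and x = -mu_y <= 0 force x = y = 0 with f = 0; but x = y = 221/2 is feasible with f = -48841/4 < 0, so this is not the minimum. Hence lambda > 0 and x + y = 221.
Try x > 0, y > 0 (so mu_x = mu_y = 0): y = lambda, x = lambda => x = y = lambda
x + y = 221 => 2*lambda = 221 => lambda = 221/2
x* = y* = 221/2 > 0, consistent with mu_x = mu_y = 0.
(Any feasible point with x = 0 or y = 0 has f = 0 > -48841/4, so the minimum is not on those boundaries.)
min(-xy) = -48841/4 (i.e. max xy = 48841/4)
Multipliers: lambda = 221/2, mu_x = 0, mu_y = 0
Complementary slackness: lambda*(x + y - 221) = 221/2*(221/2 + 221/2 - 221) = 0, mu_x*x = 0*221/2 = 0, mu_y*y = 0*221/2 = 0. Satisfied.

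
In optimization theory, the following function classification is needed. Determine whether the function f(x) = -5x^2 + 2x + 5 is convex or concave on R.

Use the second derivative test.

f(x) = -5x^2 + 2x + 5
f'(x) = -10x + 2
f''(x) = -10
Since f''(x) = -10 < 0 for all x, f is concave on R.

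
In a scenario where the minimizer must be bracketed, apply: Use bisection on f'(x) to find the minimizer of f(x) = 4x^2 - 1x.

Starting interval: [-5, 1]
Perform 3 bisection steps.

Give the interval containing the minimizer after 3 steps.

Finding critical point of f(x) = 4x^2 - 1x using bisection on f'(x) = 8x + -1.
f'(x) = 0 when x = 1/8.
Starting interval: [-5, 1]
Step 1: mid = -2, f'(mid) = -17, new interval = [-2, 1]
Step 2: mid = -1/2, f'(mid) = -5, new interval = [-1/2, 1]
Step 3: mid = 1/4, f'(mid) = 1, new interval = [-1/2, 1/4]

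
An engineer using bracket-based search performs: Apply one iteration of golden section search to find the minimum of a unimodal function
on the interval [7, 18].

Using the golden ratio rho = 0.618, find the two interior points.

Golden section search on [7, 18].
Golden ratio rho = 0.618 (approx).
Interior points:
  x_1 = 7 + (1-0.618)*11 = 11.2020
  x_2 = 7 + 0.618*11 = 13.7980
Compare f(x_1) and f(x_2) to determine which subinterval to keep.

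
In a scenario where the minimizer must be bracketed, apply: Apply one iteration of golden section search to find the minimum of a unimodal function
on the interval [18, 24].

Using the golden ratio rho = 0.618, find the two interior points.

Golden section search on [18, 24].
Golden ratio rho = 0.618 (approx).
Interior points:
  x_1 = 18 + (1-0.618)*6 = 20.2920
  x_2 = 18 + 0.618*6 = 21.7080
Compare f(x_1) and f(x_2) to determine which subinterval to keep.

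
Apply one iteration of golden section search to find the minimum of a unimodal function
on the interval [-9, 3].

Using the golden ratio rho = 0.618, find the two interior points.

Golden section search on [-9, 3].
Golden ratio rho = 0.618 (approx).
Interior points:
  x_1 = -9 + (1-0.618)*12 = -4.4160
  x_2 = -9 + 0.618*12 = -1.5840
Compare f(x_1) and f(x_2) to determine which subinterval to keep.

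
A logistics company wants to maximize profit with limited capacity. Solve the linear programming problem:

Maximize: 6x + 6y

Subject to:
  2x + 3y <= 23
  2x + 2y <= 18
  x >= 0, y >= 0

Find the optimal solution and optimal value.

Feasible vertices: (0, 0), (0, 23/3), (4, 5), (9, 0)
Objective 6x + 6y at each:
  (0, 0): 0
  (0, 23/3): 46
  (4, 5): 54
  (9, 0): 54
Maximum is 54 at (4, 5).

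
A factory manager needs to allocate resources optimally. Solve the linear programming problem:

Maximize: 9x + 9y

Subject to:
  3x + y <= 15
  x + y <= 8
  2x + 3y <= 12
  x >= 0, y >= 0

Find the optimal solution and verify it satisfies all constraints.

Feasible vertices: (0, 0), (0, 4), (33/7, 6/7), (5, 0)
Objective 9x + 9y at each vertex:
  (0, 0): 0
  (0, 4): 36
  (33/7, 6/7): 351/7
  (5, 0): 45
Maximum is 351/7 at (33/7, 6/7).
Verify constraints at (x, y) = (33/7, 6/7):
  3*(33/7) + 1*(6/7) = 15 <= 15 (active)
  1*(33/7) + 1*(6/7) = 39/7 <= 8
  2*(33/7) + 3*(6/7) = 12 <= 12 (active)
  x = 33/7 >= 0, y = 6/7 >= 0. All constraints satisfied.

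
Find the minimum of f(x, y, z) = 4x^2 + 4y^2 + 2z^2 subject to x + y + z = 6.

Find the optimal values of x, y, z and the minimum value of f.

Using Lagrange multipliers on f = 4x^2 + 4y^2 + 2z^2 with constraint x + y + z = 6:
Conditions: 2*4*x = lambda, 2*4*y = lambda, 2*2*z = lambda
So x = lambda/8, y = lambda/8, z = lambda/4
Substituting into constraint: lambda * (1/2) = 6
lambda = 12
x = 3/2, y = 3/2, z = 3
Minimum value = 36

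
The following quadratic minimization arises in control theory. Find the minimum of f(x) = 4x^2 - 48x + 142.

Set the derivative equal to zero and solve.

f(x) = 4x^2 - 48x + 142
f'(x) = 8x + (-48) = 0
x = 48/8 = 6
f(6) = -2
Since f''(x) = 8 > 0, this is a minimum.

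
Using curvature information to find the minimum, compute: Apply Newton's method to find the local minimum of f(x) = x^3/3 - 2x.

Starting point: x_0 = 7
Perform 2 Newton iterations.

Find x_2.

f(x) = x^3/3 - 2x
f'(x) = x^2 - 2, f''(x) = 2x
Newton update: x_{n+1} = x_n - (x_n^2 - 2)/(2*x_n)
Step 1: x_0 = 7, f'=47, f''=14, x_1 = 51/14
Step 2: x_1 = 51/14, f'=2209/196, f''=51/7, x_2 = 2993/1428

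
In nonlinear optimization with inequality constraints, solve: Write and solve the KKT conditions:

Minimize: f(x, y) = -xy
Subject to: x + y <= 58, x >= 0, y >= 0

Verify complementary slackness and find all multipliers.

Problem: min -xy s.t. x + y <= 58 (multiplier lambda), x >= 0 (mu_x), y >= 0 (mu_y)
KKT stationarity: -y + lambda - mu_x = 0, -x + lambda - mu_y = 0, with lambda, mu_x, mu_y >= 0
Complementary slackness: lambda*(x + y - 58) = 0, mu_x*x = 0, mu_y*y = 0
If lambda = 0: y = -mu_x <= 0 and x = -mu_y <= 0 force x = y = 0 with f = 0; but x = y = 29 is feasible with f = -841 < 0, so this is not the minimum. Hence lambda > 0 and x + y = 58.
Try x > 0, y > 0 (so mu_x = mu_y = 0): y = lambda, x = lambda => x = y = lambda
x + y = 58 => 2*lambda = 58 => lambda = 29
x* = y* = 29 > 0, consistent with mu_x = mu_y = 0.
(Any feasible point with x = 0 or y = 0 has f = 0 > -841, so the minimum is not on those boundaries.)
min(-xy) = -841 (i.e. max xy = 841)
Multipliers: lambda = 29, mu_x = 0, mu_y = 0
Complementary slackness: lambda*(x + y - 58) = 29*(29 + 29 - 58) = 0, mu_x*x = 0*29 = 0, mu_y*y = 0*29 = 0. Satisfied.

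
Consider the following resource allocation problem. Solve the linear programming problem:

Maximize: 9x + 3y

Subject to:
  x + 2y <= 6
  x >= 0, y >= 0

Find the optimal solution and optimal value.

The feasible region has vertices at [(0, 0), (6, 0), (0, 3)].
Checking objective 9x + 3y at each vertex:
  (0, 0): 9*0 + 3*0 = 0
  (6, 0): 9*6 + 3*0 = 54
  (0, 3): 9*0 + 3*3 = 9
Maximum is 54 at (6, 0).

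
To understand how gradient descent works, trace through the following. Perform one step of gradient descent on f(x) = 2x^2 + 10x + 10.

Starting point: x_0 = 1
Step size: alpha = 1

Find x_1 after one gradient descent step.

f(x) = 2x^2 + 10x + 10
f'(x) = 4x + 10
f'(1) = 4*1 + (10) = 14
x_1 = x_0 - alpha * f'(x_0) = 1 - 1 * 14 = -13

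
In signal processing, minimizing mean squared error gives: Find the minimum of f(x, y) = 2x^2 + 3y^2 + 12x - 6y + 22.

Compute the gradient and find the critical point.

f(x,y) = 2x^2 + 3y^2 + 12x - 6y + 22
df/dx = 4x + (12) = 0  =>  x = -3
df/dy = 6y + (-6) = 0  =>  y = 1
f(-3, 1) = 2*(-3)^2 + 3*(1)^2 + 12*(-3) + -6*(1) + 22 = 1
Hessian is diagonal with entries 4, 6 > 0, so this is a minimum.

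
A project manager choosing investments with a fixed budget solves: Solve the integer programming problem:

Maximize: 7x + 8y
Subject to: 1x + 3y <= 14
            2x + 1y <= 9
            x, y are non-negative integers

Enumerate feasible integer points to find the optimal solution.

Constraint 1: 1x + 3y <= 14
Constraint 2: 2x + 1y <= 9
Feasible x range (need y >= 0): 0 <= x <= min(14/1, 9/2) => x in {0, ..., 4}.
Enumerate feasible integer points row by row (the coefficient of y is 8 > 0, so for each x the largest feasible y gives the best value):
  x = 0: y <= min((14 - 1*0)/3, (9 - 2*0)/1) => y in {0, ..., 4}; best 7*0 + 8*4 = 32
  x = 1: y <= min((14 - 1*1)/3, (9 - 2*1)/1) => y in {0, ..., 4}; best 7*1 + 8*4 = 39
  x = 2: y <= min((14 - 1*2)/3, (9 - 2*2)/1) => y in {0, ..., 4}; best 7*2 + 8*4 = 46
  x = 3: y <= min((14 - 1*3)/3, (9 - 2*3)/1) => y in {0, ..., 3}; best 7*3 + 8*3 = 45
  x = 4: y <= min((14 - 1*4)/3, (9 - 2*4)/1) => y in {0, ..., 1}; best 7*4 + 8*1 = 36
The maximum 7x + 8y = 46 is achieved at x = 2, y = 4.
Check: 1*2 + 3*4 = 14 <= 14 and 2*2 + 1*4 = 8 <= 9.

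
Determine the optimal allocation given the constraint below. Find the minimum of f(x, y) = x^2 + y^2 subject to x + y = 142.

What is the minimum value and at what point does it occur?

Substitute y = 142 - x into f(x,y) = x^2 + y^2:
g(x) = x^2 + (142 - x)^2 = 2x^2 - 284x + 20164
g'(x) = 4x - 284 = 0  =>  x = 71
y = 142 - 71 = 71
Minimum value = 71^2 + 71^2 = 10082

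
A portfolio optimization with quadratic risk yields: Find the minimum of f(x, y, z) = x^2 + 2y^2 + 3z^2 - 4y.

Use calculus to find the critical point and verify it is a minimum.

f(x,y,z) = x^2 + 2y^2 + 3z^2 - 4y
df/dx = 2x + (0) = 0 => x = 0
df/dy = 4y + (-4) = 0 => y = 1
df/dz = 6z + (0) = 0 => z = 0
f(0,1,0) = 1*(0)^2 + 2*(1)^2 + 3*(0)^2 + -4*(1) = -2
Hessian is diagonal with entries 2, 4, 6 > 0, confirmed minimum.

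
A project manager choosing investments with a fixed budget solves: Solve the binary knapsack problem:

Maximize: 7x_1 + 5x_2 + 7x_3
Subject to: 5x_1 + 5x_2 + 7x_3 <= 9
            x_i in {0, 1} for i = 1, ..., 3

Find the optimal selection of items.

Items: item 1 (v=7, w=5), item 2 (v=5, w=5), item 3 (v=7, w=7)
Capacity: 9
Checking all 8 subsets (w = total weight, v = total value):
  {}: w = 0, v = 0
  {1}: w = 5, v = 7
  {2}: w = 5, v = 5
  {3}: w = 7, v = 7
  {1, 2}: w = 10 > 9, infeasible
  {1, 3}: w = 12 > 9, infeasible
  {2, 3}: w = 12 > 9, infeasible
  {1, 2, 3}: w = 17 > 9, infeasible
Best feasible subset: items [1]
(The same value 7 is also attained by {3}.)
Total weight: 5 <= 9, total value: 7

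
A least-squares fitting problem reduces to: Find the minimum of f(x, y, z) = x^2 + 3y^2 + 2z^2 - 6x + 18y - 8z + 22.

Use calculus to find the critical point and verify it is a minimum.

f(x,y,z) = x^2 + 3y^2 + 2z^2 - 6x + 18y - 8z + 22
df/dx = 2x + (-6) = 0 => x = 3
df/dy = 6y + (18) = 0 => y = -3
df/dz = 4z + (-8) = 0 => z = 2
f(3,-3,2) = 1*(3)^2 + 3*(-3)^2 + 2*(2)^2 + -6*(3) + 18*(-3) + -8*(2) + 22 = -22
Hessian is diagonal with entries 2, 6, 4 > 0, confirmed minimum.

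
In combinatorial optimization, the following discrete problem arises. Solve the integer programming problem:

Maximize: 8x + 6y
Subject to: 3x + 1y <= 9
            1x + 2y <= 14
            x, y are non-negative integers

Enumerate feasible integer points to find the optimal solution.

Constraint 1: 3x + 1y <= 9
Constraint 2: 1x + 2y <= 14
Feasible x range (need y >= 0): 0 <= x <= min(9/3, 14/1) => x in {0, ..., 3}.
Enumerate feasible integer points row by row (the coefficient of y is 6 > 0, so for each x the largest feasible y gives the best value):
  x = 0: y <= min((9 - 3*0)/1, (14 - 1*0)/2) => y in {0, ..., 7}; best 8*0 + 6*7 = 42
  x = 1: y <= min((9 - 3*1)/1, (14 - 1*1)/2) => y in {0, ..., 6}; best 8*1 + 6*6 = 44
  x = 2: y <= min((9 - 3*2)/1, (14 - 1*2)/2) => y in {0, ..., 3}; best 8*2 + 6*3 = 34
  x = 3: y <= min((9 - 3*3)/1, (14 - 1*3)/2) => y in {0}; best 8*3 + 6*0 = 24
The maximum 8x + 6y = 44 is achieved at x = 1, y = 6.
Check: 3*1 + 1*6 = 9 <= 9 and 1*1 + 2*6 = 13 <= 14.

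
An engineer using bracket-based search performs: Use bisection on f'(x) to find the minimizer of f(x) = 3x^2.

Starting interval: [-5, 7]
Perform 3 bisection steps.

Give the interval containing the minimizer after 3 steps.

Finding critical point of f(x) = 3x^2 using bisection on f'(x) = 6x + 0.
f'(x) = 0 when x = 0.
Starting interval: [-5, 7]
Step 1: mid = 1, f'(mid) = 6, new interval = [-5, 1]
Step 2: mid = -2, f'(mid) = -12, new interval = [-2, 1]
Step 3: mid = -1/2, f'(mid) = -3, new interval = [-1/2, 1]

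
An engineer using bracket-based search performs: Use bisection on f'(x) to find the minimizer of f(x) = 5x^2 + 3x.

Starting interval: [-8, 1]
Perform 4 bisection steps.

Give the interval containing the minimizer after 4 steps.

Finding critical point of f(x) = 5x^2 + 3x using bisection on f'(x) = 10x + 3.
f'(x) = 0 when x = -3/10.
Starting interval: [-8, 1]
Step 1: mid = -7/2, f'(mid) = -32, new interval = [-7/2, 1]
Step 2: mid = -5/4, f'(mid) = -19/2, new interval = [-5/4, 1]
Step 3: mid = -1/8, f'(mid) = 7/4, new interval = [-5/4, -1/8]
Step 4: mid = -11/16, f'(mid) = -31/8, new interval = [-11/16, -1/8]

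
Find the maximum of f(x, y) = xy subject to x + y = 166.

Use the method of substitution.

Substitute y = 166 - x into f(x,y) = xy:
g(x) = x(166 - x) = 166x - x^2
g'(x) = 166 - 2x = 0  =>  x = 83
y = 166 - 83 = 83
Maximum value = 83 * 83 = 6889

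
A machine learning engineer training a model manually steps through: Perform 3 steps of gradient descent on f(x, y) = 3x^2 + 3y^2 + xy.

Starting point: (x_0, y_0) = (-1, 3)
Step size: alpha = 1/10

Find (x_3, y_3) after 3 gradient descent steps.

f(x,y) = 3x^2 + 3y^2 + xy
grad_x = 6x + 1y, grad_y = 6y + 1x
Step 1: grad = (-3, 17), (-7/10, 13/10)
Step 2: grad = (-29/10, 71/10), (-41/100, 59/100)
Step 3: grad = (-187/100, 313/100), (-223/1000, 277/1000)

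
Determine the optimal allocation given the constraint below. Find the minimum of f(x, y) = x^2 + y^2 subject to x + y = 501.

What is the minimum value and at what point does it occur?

Substitute y = 501 - x into f(x,y) = x^2 + y^2:
g(x) = x^2 + (501 - x)^2 = 2x^2 - 1002x + 251001
g'(x) = 4x - 1002 = 0  =>  x = 501/2
y = 501 - 501/2 = 501/2
Minimum value = (501/2)^2 + (501/2)^2 = 251001/2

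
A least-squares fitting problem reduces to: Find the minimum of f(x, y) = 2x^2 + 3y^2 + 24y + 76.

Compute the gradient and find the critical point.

f(x,y) = 2x^2 + 3y^2 + 24y + 76
df/dx = 4x + (0) = 0  =>  x = 0
df/dy = 6y + (24) = 0  =>  y = -4
f(0, -4) = 2*(0)^2 + 3*(-4)^2 + 24*(-4) + 76 = 28
Hessian is diagonal with entries 4, 6 > 0, so this is a minimum.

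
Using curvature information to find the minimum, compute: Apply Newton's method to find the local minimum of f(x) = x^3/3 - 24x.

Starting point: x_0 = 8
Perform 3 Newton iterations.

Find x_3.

f(x) = x^3/3 - 24x
f'(x) = x^2 - 24, f''(x) = 2x
Newton update: x_{n+1} = x_n - (x_n^2 - 24)/(2*x_n)
Step 1: x_0 = 8, f'=40, f''=16, x_1 = 11/2
Step 2: x_1 = 11/2, f'=25/4, f''=11, x_2 = 217/44
Step 3: x_2 = 217/44, f'=625/1936, f''=217/22, x_3 = 93553/19096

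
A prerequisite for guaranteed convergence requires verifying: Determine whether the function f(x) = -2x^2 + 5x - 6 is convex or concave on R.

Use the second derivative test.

f(x) = -2x^2 + 5x - 6
f'(x) = -4x + 5
f''(x) = -4
Since f''(x) = -4 < 0 for all x, f is concave on R.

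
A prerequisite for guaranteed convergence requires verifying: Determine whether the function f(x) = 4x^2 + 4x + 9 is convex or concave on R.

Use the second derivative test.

f(x) = 4x^2 + 4x + 9
f'(x) = 8x + 4
f''(x) = 8
Since f''(x) = 8 > 0 for all x, f is convex on R.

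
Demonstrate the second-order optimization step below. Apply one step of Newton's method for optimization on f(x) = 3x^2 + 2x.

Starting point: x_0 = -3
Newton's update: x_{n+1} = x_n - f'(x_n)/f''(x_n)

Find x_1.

f(x) = 3x^2 + 2x
f'(x) = 6x + (2), f''(x) = 6
Newton step: x_1 = x_0 - f'(x_0)/f''(x_0)
f'(-3) = -16
x_1 = -3 - -16/6 = -1/3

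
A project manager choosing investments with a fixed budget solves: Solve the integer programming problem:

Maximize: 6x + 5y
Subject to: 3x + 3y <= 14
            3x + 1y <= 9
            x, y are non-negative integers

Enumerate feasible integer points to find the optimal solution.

Constraint 1: 3x + 3y <= 14
Constraint 2: 3x + 1y <= 9
Feasible x range (need y >= 0): 0 <= x <= min(14/3, 9/3) => x in {0, ..., 3}.
Enumerate feasible integer points row by row (the coefficient of y is 5 > 0, so for each x the largest feasible y gives the best value):
  x = 0: y <= min((14 - 3*0)/3, (9 - 3*0)/1) => y in {0, ..., 4}; best 6*0 + 5*4 = 20
  x = 1: y <= min((14 - 3*1)/3, (9 - 3*1)/1) => y in {0, ..., 3}; best 6*1 + 5*3 = 21
  x = 2: y <= min((14 - 3*2)/3, (9 - 3*2)/1) => y in {0, ..., 2}; best 6*2 + 5*2 = 22
  x = 3: y <= min((14 - 3*3)/3, (9 - 3*3)/1) => y in {0}; best 6*3 + 5*0 = 18
The maximum 6x + 5y = 22 is achieved at x = 2, y = 2.
Check: 3*2 + 3*2 = 12 <= 14 and 3*2 + 1*2 = 8 <= 9.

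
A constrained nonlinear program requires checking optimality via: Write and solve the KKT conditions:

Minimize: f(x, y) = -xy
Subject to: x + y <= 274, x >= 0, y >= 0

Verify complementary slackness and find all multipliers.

Problem: min -xy s.t. x + y <= 274 (multiplier lambda), x >= 0 (mu_x), y >= 0 (mu_y)
KKT stationarity: -y + lambda - mu_x = 0, -x + lambda - mu_y = 0, with lambda, mu_x, mu_y >= 0
Complementary slackness: lambda*(x + y - 274) = 0, mu_x*x = 0, mu_y*y = 0
If lambda = 0: y = -mu_x <= 0 and x = -mu_y <= 0 force x = y = 0 with f = 0; but x = y = 137 is feasible with f = -18769 < 0, so this is not the minimum. Hence lambda > 0 and x + y = 274.
Try x > 0, y > 0 (so mu_x = mu_y = 0): y = lambda, x = lambda => x = y = lambda
x + y = 274 => 2*lambda = 274 => lambda = 137
x* = y* = 137 > 0, consistent with mu_x = mu_y = 0.
(Any feasible point with x = 0 or y = 0 has f = 0 > -18769, so the minimum is not on those boundaries.)
min(-xy) = -18769 (i.e. max xy = 18769)
Multipliers: lambda = 137, mu_x = 0, mu_y = 0
Complementary slackness: lambda*(x + y - 274) = 137*(137 + 137 - 274) = 0, mu_x*x = 0*137 = 0, mu_y*y = 0*137 = 0. Satisfied.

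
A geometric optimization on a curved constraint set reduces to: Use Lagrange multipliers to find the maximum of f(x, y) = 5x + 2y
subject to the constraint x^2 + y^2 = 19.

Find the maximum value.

Set up Lagrange conditions: grad f = lambda * grad g
  5 = 2*lambda*x
  2 = 2*lambda*y
From these: x/y = 5/2, so x = 5t, y = 2t for some t.
Substitute into constraint: (5t)^2 + (2t)^2 = 19
  t^2 * 29 = 19
  t = sqrt(19/29)
Maximum = 5*x + 2*y = (5^2 + 2^2)*t = 29 * sqrt(19/29) = sqrt(551)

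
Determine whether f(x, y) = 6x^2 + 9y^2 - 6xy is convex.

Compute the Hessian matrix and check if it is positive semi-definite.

f(x,y) = 6x^2 + 9y^2 - 6xy
Hessian H = [[12, -6], [-6, 18]]
trace(H) = 30, det(H) = 180
Eigenvalues: (30 +/- sqrt(180)) / 2 = 21.71, 8.292
Since both eigenvalues > 0, f is convex.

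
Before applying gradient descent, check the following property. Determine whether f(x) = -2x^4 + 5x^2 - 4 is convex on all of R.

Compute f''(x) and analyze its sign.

f(x) = -2x^4 + 5x^2 - 4
f'(x) = -8x^3 + 10x
f''(x) = -24x^2 + 10
f''(x) = -24x^2 + 10 -> -inf as |x| -> inf
Therefore, f is not globally convex on R.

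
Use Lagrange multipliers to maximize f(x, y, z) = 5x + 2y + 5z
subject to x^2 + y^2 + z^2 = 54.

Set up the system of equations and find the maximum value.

Lagrange conditions: 5 = 2*lambda*x, 2 = 2*lambda*y, 5 = 2*lambda*z
So x:5 = y:2 = z:5, i.e. x = 5t, y = 2t, z = 5t
Constraint: t^2*(5^2 + 2^2 + 5^2) = 54
  t^2 * 54 = 54  =>  t = sqrt(1)
Maximum = 5*5t + 2*2t + 5*5t = 54*sqrt(1) = 54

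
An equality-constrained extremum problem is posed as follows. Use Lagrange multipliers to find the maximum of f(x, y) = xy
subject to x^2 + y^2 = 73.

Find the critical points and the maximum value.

Lagrange conditions: y = 2*lambda*x and x = 2*lambda*y
If x = 0 then y = 0, violating the constraint, so x, y != 0.
Dividing: y/x = x/y => x^2 = y^2 => y = x or y = -x
Constraint: 2x^2 = 73 => x^2 = 73/2 => x = +/-sqrt(73/2)
Critical points: (sqrt(73/2), sqrt(73/2)), (-sqrt(73/2), -sqrt(73/2)), (sqrt(73/2), -sqrt(73/2)), (-sqrt(73/2), sqrt(73/2))
  y = x:  xy = x^2 = 73/2  at (sqrt(73/2), sqrt(73/2)) and (-sqrt(73/2), -sqrt(73/2))
  y = -x: xy = -x^2 = -73/2 at (sqrt(73/2), -sqrt(73/2)) and (-sqrt(73/2), sqrt(73/2))
Maximum xy = 73/2 at (sqrt(73/2), sqrt(73/2)) and (-sqrt(73/2), -sqrt(73/2))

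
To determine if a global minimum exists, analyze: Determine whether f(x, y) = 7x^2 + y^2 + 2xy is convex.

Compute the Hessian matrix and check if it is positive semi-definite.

f(x,y) = 7x^2 + y^2 + 2xy
Hessian H = [[14, 2], [2, 2]]
trace(H) = 16, det(H) = 24
Eigenvalues: (16 +/- sqrt(160)) / 2 = 14.32, 1.675
Since both eigenvalues > 0, f is convex.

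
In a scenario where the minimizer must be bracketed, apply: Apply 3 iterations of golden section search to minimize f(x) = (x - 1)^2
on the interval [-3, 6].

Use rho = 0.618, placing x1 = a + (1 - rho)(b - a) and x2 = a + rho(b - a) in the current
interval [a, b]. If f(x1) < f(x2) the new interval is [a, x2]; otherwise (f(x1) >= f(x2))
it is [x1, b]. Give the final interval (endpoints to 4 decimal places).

Golden section search for min of f(x) = (x - 1)^2 on [-3, 6].
Each step: x1 = a + (1 - rho)(b - a), x2 = a + rho(b - a); if f(x1) < f(x2) keep [a, x2], otherwise keep [x1, b].
Step 1: [-3.0000, 6.0000], x1=0.4380 (f=0.3158), x2=2.5620 (f=2.4398); f(x1) < f(x2) => keep [-3.0000, 2.5620]
Step 2: [-3.0000, 2.5620], x1=-0.8753 (f=3.5168), x2=0.4373 (f=0.3166); f(x1) > f(x2) => keep [-0.8753, 2.5620]
Step 3: [-0.8753, 2.5620], x1=0.4377 (f=0.3161), x2=1.2489 (f=0.0620); f(x1) > f(x2) => keep [0.4377, 2.5620]
Final interval: [0.4377, 2.5620]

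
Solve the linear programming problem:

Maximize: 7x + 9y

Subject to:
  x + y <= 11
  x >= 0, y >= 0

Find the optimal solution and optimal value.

The feasible region has vertices at [(0, 0), (11, 0), (0, 11)].
Checking objective 7x + 9y at each vertex:
  (0, 0): 7*0 + 9*0 = 0
  (11, 0): 7*11 + 9*0 = 77
  (0, 11): 7*0 + 9*11 = 99
Maximum is 99 at (0, 11).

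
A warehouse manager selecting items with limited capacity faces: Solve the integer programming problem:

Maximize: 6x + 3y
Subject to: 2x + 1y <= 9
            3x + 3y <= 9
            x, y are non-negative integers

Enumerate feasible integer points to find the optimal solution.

Constraint 1: 2x + 1y <= 9
Constraint 2: 3x + 3y <= 9
Feasible x range (need y >= 0): 0 <= x <= min(9/2, 9/3) => x in {0, ..., 3}.
Enumerate feasible integer points row by row (the coefficient of y is 3 > 0, so for each x the largest feasible y gives the best value):
  x = 0: y <= min((9 - 2*0)/1, (9 - 3*0)/3) => y in {0, ..., 3}; best 6*0 + 3*3 = 9
  x = 1: y <= min((9 - 2*1)/1, (9 - 3*1)/3) => y in {0, ..., 2}; best 6*1 + 3*2 = 12
  x = 2: y <= min((9 - 2*2)/1, (9 - 3*2)/3) => y in {0, ..., 1}; best 6*2 + 3*1 = 15
  x = 3: y <= min((9 - 2*3)/1, (9 - 3*3)/3) => y in {0}; best 6*3 + 3*0 = 18
The maximum 6x + 3y = 18 is achieved at x = 3, y = 0.
Check: 2*3 + 1*0 = 6 <= 9 and 3*3 + 3*0 = 9 <= 9.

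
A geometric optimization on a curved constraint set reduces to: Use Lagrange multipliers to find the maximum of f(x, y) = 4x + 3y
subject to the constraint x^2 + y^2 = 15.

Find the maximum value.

Set up Lagrange conditions: grad f = lambda * grad g
  4 = 2*lambda*x
  3 = 2*lambda*y
From these: x/y = 4/3, so x = 4t, y = 3t for some t.
Substitute into constraint: (4t)^2 + (3t)^2 = 15
  t^2 * 25 = 15
  t = sqrt(15/25)
Maximum = 4*x + 3*y = (4^2 + 3^2)*t = 25 * sqrt(15/25) = sqrt(375)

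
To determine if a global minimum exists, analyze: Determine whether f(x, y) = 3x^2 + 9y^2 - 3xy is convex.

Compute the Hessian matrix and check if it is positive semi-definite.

f(x,y) = 3x^2 + 9y^2 - 3xy
Hessian H = [[6, -3], [-3, 18]]
trace(H) = 24, det(H) = 99
Eigenvalues: (24 +/- sqrt(180)) / 2 = 18.71, 5.292
Since both eigenvalues > 0, f is convex.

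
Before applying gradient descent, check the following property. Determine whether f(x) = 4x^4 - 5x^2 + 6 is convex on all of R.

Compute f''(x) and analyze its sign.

f(x) = 4x^4 - 5x^2 + 6
f'(x) = 16x^3 + -10x
f''(x) = 48x^2 + -10
f''(0) = -10 < 0, so not convex near x = 0
Therefore, f is not globally convex on R.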